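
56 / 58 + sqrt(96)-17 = -6.24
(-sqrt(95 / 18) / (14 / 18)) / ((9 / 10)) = -5 * sqrt(190) / 21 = -3.28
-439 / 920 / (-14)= 439 / 12880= 0.03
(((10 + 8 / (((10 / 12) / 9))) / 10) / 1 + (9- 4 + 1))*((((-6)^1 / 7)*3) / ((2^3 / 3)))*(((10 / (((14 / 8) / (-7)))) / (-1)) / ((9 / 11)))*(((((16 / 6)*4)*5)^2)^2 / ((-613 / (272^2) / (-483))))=-1918558334353408000 / 5517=-347753912335219.87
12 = 12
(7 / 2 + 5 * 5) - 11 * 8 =-59.50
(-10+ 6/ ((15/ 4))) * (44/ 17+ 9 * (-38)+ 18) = 2699.86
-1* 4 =-4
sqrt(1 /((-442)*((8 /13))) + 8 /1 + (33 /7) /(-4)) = sqrt(1544739) /476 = 2.61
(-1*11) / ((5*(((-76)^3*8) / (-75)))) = -165 / 3511808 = -0.00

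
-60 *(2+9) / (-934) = 330 / 467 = 0.71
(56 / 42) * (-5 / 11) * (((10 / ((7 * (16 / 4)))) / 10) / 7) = -5 / 1617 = -0.00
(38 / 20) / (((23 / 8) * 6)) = 38 / 345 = 0.11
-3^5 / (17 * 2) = -243 / 34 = -7.15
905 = 905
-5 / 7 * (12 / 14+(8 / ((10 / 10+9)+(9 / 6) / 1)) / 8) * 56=-37.76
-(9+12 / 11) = -111 / 11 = -10.09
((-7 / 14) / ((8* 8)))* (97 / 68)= -97 / 8704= -0.01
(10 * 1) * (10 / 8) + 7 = 39 / 2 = 19.50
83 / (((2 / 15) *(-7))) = -1245 / 14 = -88.93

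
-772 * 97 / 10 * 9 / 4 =-168489 / 10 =-16848.90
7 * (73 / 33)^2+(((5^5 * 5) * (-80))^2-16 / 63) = 3970312500086395 / 2541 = 1562500000034.00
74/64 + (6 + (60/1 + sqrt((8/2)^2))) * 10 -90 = 19557/32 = 611.16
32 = 32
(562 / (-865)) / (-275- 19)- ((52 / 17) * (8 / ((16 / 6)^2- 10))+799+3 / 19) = -32474278997 / 41071065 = -790.69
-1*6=-6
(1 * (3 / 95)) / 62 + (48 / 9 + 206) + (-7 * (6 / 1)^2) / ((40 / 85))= -2864008 / 8835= -324.17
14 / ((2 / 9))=63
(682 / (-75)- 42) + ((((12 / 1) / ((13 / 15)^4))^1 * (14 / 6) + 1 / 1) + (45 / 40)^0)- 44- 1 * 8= -110237002 / 2142075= -51.46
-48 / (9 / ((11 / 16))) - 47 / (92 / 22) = -2057 / 138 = -14.91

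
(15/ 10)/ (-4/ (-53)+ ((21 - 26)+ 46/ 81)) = -12879/ 37406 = -0.34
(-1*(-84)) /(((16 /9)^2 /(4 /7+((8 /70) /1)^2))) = 43497 /2800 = 15.53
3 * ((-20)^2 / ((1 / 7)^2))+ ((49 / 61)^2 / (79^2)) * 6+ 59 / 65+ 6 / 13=88759460304119 / 1509479465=58801.37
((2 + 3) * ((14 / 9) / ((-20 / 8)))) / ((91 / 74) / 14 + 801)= -0.00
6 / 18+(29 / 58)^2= 7 / 12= 0.58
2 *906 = 1812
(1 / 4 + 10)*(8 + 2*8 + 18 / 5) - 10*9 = 1929 / 10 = 192.90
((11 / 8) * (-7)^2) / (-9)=-539 / 72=-7.49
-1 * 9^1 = -9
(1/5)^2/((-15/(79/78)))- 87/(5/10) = -5089579/29250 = -174.00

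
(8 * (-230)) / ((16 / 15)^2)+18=-25587 / 16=-1599.19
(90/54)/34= 5/102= 0.05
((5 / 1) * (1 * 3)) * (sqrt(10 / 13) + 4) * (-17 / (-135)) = 17 * sqrt(130) / 117 + 68 / 9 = 9.21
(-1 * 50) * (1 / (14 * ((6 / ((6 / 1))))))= -25 / 7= -3.57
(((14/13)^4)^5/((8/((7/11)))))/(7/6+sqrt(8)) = -3074808386879216457351168/49964049764161621724607829+5271100091792942498316288 *sqrt(2)/49964049764161621724607829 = 0.09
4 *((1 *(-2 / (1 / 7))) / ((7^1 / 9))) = -72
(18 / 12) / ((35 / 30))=9 / 7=1.29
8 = 8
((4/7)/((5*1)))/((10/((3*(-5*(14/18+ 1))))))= -32/105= -0.30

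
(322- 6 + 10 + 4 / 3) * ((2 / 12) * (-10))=-4910 / 9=-545.56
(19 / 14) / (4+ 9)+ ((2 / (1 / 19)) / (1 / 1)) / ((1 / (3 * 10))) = 207499 / 182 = 1140.10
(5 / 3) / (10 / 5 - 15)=-5 / 39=-0.13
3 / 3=1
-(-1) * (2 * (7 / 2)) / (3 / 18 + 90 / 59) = 2478 / 599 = 4.14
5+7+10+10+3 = 35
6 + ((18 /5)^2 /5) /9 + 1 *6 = 12.29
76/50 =38/25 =1.52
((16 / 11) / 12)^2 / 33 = 16 / 35937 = 0.00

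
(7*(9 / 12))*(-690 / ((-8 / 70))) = 253575 / 8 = 31696.88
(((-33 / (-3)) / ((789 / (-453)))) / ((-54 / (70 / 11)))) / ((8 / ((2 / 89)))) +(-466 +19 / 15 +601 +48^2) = 30844460233 / 12639780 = 2440.27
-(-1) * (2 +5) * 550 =3850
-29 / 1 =-29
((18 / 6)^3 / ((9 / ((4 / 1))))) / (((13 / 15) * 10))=18 / 13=1.38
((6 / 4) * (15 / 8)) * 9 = 405 / 16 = 25.31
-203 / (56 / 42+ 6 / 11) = -6699 / 62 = -108.05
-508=-508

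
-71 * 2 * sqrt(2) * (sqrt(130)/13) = -284 * sqrt(65)/13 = -176.13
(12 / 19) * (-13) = -156 / 19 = -8.21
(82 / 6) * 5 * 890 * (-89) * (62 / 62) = -16238050 / 3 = -5412683.33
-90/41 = -2.20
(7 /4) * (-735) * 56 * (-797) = 57407910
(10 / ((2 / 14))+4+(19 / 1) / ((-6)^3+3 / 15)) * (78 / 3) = 159502 / 83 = 1921.71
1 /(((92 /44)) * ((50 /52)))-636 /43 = -353402 /24725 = -14.29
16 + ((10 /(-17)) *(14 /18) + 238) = 38792 /153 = 253.54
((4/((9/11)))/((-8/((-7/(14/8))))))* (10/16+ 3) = 319/36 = 8.86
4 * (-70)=-280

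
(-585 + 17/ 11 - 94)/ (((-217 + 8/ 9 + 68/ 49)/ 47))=154457604/ 1041623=148.29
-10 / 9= -1.11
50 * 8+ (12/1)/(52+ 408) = 46003/115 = 400.03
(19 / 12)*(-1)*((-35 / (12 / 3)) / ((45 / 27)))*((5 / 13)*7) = 22.38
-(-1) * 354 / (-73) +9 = 4.15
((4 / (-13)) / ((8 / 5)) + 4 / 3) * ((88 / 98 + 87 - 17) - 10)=69.49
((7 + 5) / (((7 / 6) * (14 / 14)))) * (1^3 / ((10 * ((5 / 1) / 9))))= 324 / 175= 1.85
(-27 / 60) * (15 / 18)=-3 / 8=-0.38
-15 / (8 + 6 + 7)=-5 / 7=-0.71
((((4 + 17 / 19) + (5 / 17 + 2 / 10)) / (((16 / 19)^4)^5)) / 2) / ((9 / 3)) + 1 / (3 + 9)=17269565610545330906071001717 / 616552168003460879100149760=28.01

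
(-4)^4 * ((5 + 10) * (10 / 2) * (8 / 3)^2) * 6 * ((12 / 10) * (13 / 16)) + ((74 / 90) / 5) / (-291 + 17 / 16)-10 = 833673529658 / 1043775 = 798710.00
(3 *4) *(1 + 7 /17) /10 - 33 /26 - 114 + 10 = -228901 /2210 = -103.58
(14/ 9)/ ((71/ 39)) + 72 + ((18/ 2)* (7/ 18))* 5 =38491/ 426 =90.35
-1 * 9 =-9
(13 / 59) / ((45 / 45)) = 13 / 59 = 0.22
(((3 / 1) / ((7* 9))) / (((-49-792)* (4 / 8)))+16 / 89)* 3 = 282398 / 523943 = 0.54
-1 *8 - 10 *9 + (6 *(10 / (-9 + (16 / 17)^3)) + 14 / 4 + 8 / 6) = -24196319 / 240726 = -100.51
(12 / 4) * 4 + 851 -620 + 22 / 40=4871 / 20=243.55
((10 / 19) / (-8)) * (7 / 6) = -0.08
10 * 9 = 90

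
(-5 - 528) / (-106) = 533 / 106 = 5.03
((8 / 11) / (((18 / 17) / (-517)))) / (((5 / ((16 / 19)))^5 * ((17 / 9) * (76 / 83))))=-4090494976 / 147018378125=-0.03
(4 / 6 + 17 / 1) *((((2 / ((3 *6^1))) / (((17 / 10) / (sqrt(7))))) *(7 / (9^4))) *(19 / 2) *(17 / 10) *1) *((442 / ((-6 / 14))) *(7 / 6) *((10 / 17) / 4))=-22451065 *sqrt(7) / 6377292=-9.31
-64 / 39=-1.64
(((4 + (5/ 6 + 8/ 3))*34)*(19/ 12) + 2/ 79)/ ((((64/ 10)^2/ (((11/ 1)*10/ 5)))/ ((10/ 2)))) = 175440375/ 161792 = 1084.36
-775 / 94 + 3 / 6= -364 / 47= -7.74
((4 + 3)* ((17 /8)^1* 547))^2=4237098649 /64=66204666.39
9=9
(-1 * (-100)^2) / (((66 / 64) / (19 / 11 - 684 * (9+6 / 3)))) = 26478400000 / 363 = 72943250.69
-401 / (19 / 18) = -7218 / 19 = -379.89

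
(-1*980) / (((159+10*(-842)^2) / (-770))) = 754600 / 7089799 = 0.11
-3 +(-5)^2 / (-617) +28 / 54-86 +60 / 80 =-87.77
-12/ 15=-4/ 5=-0.80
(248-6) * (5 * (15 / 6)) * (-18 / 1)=-54450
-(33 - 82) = 49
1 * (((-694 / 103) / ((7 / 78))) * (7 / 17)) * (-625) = 33832500 / 1751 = 19321.82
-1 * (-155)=155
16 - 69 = -53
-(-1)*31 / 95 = 31 / 95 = 0.33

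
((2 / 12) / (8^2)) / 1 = 1 / 384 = 0.00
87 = 87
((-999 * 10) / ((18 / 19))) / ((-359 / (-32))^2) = -10798080 / 128881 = -83.78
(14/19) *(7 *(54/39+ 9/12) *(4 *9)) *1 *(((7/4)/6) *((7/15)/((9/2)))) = 88837/7410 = 11.99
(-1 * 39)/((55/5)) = -39/11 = -3.55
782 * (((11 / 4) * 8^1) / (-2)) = -8602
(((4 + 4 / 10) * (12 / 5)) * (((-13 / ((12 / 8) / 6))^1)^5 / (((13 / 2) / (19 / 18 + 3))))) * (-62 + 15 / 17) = 195206576840704 / 1275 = 153103197522.12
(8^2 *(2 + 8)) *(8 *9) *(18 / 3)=276480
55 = 55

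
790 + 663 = 1453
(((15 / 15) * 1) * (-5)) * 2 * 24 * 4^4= -61440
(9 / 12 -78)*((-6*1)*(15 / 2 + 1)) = 15759 / 4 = 3939.75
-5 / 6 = -0.83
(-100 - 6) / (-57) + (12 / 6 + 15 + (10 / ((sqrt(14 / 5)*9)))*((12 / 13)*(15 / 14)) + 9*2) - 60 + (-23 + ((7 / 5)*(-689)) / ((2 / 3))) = -851033 / 570 + 50*sqrt(70) / 637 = -1492.38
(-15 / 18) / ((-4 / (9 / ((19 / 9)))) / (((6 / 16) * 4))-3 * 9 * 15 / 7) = 0.01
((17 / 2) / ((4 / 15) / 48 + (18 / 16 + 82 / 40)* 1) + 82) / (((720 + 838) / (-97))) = -940415 / 178391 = -5.27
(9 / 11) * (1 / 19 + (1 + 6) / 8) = 1269 / 1672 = 0.76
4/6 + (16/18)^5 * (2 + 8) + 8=839438/59049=14.22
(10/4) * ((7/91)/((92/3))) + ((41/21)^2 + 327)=348970711/1054872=330.82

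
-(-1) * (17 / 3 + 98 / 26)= 368 / 39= 9.44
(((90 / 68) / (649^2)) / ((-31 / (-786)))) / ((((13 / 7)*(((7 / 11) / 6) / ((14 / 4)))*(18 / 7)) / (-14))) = -2021985 / 262331641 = -0.01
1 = 1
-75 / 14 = -5.36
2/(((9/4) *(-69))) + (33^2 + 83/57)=12866140/11799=1090.44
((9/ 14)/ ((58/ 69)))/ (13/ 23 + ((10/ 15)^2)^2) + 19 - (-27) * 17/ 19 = 968140177/ 21923188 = 44.16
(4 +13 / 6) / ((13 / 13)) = 37 / 6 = 6.17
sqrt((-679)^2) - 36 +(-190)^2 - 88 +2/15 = 549827/15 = 36655.13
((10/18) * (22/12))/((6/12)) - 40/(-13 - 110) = 2615/1107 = 2.36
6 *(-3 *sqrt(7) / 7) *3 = -54 *sqrt(7) / 7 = -20.41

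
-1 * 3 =-3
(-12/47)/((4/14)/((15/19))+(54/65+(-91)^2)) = -16380/531344071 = -0.00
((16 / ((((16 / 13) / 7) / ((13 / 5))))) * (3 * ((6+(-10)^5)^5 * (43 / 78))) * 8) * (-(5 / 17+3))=515440634089728700516056484864 / 5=103088126817945740103211300000.00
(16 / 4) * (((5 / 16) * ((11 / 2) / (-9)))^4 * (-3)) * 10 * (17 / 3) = -777803125 / 859963392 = -0.90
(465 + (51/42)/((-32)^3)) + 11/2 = 215842799/458752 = 470.50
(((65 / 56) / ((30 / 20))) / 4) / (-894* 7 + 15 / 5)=-13 / 420336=-0.00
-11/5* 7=-15.40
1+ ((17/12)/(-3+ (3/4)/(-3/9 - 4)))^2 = 1.20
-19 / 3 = -6.33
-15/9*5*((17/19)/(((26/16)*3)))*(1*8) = -12.24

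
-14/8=-7/4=-1.75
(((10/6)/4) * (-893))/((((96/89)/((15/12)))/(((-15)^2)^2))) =-11176453125/512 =-21829010.01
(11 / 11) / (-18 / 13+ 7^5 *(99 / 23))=299 / 21630195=0.00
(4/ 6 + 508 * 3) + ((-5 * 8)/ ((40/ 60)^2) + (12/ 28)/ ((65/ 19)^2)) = 127294049/ 88725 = 1434.70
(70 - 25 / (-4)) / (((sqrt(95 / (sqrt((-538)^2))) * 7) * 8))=61 * sqrt(51110) / 4256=3.24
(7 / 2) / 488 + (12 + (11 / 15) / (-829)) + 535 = 6638774629 / 12136560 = 547.01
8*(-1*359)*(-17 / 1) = 48824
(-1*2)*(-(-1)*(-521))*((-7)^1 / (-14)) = 521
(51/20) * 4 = 51/5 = 10.20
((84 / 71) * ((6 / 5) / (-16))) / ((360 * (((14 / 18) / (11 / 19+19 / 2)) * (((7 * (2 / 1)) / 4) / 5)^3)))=-0.01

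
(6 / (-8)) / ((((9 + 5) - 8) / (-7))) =7 / 8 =0.88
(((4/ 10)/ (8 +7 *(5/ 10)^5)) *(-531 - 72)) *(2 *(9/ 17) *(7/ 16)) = -303912/ 22355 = -13.59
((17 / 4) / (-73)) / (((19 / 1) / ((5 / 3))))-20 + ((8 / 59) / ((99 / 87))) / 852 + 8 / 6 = -42960005417 / 2300816628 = -18.67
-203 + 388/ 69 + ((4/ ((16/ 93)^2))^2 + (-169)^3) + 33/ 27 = -4077197837825/ 847872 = -4808742.17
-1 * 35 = -35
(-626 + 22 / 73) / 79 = -45676 / 5767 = -7.92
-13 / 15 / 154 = -13 / 2310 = -0.01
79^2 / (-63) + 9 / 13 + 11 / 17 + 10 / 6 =-1337408 / 13923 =-96.06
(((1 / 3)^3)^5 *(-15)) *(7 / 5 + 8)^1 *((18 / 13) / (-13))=94 / 89813529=0.00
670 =670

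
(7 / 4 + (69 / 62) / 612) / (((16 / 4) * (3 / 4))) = 0.58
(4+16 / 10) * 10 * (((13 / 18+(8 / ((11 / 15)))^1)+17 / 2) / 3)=111608 / 297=375.78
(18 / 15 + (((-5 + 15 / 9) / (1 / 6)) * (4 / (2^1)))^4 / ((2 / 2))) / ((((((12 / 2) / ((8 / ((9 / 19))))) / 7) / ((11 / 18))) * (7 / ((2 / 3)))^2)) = 21401610032 / 76545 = 279595.14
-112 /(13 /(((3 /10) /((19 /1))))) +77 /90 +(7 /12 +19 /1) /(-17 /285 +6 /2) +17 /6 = 76102571 /7451496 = 10.21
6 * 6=36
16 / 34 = 0.47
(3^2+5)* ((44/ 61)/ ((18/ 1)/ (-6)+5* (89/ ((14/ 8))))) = 4312/ 107299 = 0.04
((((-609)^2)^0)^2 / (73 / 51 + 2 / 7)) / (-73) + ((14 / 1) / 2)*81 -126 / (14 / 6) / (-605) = 15352673676 / 27073145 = 567.08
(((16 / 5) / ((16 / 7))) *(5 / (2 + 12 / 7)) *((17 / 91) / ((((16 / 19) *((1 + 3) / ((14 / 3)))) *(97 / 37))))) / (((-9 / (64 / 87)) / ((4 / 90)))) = -0.00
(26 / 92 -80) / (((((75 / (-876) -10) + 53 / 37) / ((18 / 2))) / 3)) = 248.74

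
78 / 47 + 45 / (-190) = 2541 / 1786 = 1.42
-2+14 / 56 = -7 / 4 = -1.75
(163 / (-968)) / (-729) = 0.00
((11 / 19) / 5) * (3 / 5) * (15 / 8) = 99 / 760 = 0.13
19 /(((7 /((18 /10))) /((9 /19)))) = 81 /35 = 2.31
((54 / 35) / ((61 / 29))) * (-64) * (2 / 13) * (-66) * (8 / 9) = 11759616 / 27755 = 423.69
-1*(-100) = 100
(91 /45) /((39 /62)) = 434 /135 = 3.21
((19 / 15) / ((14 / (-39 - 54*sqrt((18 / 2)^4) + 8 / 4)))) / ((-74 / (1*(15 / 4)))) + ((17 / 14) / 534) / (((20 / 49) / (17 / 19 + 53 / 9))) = 3833617985 / 189202608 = 20.26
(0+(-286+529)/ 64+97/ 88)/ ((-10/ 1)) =-3449/ 7040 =-0.49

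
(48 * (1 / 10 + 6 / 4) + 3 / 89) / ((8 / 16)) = 68382 / 445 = 153.67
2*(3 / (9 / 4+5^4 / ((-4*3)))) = -36 / 299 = -0.12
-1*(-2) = 2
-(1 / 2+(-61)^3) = 453961 / 2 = 226980.50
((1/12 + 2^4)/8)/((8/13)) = 2509/768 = 3.27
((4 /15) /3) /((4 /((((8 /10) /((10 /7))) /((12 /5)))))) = 7 /1350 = 0.01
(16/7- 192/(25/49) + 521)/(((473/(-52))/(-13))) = 17386044/82775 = 210.04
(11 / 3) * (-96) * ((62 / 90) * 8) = -87296 / 45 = -1939.91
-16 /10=-8 /5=-1.60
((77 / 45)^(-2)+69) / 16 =205563 / 47432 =4.33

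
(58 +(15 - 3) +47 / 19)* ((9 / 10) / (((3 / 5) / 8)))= 869.68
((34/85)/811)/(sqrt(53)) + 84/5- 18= -6/5 + 2 *sqrt(53)/214915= -1.20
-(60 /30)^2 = -4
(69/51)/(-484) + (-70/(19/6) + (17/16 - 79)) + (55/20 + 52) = -28324581/625328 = -45.30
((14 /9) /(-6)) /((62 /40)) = -0.17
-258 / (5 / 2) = -516 / 5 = -103.20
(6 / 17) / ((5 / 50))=60 / 17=3.53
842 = 842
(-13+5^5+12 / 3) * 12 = 37392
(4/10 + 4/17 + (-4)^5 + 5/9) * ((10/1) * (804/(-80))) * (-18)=-157272249/85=-1850261.75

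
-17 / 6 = -2.83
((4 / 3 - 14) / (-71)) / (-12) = -19 / 1278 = -0.01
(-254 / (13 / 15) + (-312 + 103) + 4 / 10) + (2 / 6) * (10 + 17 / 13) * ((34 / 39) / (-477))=-606633557 / 1209195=-501.68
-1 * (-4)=4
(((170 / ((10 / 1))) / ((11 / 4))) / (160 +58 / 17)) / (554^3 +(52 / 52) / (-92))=53176 / 239007787922673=0.00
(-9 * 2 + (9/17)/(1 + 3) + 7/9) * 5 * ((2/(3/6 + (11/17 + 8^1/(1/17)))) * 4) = -209180/41967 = -4.98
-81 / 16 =-5.06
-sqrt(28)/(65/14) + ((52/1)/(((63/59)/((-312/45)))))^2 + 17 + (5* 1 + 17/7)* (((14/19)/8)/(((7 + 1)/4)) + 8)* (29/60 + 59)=15959566367723/135739800 -28* sqrt(7)/65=117573.56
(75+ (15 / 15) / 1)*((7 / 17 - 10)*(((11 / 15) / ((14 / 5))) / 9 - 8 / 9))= 2013050 / 3213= 626.53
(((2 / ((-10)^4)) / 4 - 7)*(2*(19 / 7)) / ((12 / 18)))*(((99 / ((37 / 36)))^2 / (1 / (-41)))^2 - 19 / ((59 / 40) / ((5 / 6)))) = -31923485617697764886215313 / 3870142465000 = -8248659036818.63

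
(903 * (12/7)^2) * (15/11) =3618.70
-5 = -5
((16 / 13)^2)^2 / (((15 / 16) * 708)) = 262144 / 75829455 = 0.00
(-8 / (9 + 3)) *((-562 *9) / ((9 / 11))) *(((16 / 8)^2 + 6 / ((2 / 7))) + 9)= 420376 / 3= 140125.33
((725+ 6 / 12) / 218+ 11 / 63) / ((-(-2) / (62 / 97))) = 2982479 / 2664396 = 1.12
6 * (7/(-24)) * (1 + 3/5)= -14/5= -2.80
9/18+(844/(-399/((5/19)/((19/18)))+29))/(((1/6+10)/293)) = -86149397/5751446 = -14.98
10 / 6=5 / 3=1.67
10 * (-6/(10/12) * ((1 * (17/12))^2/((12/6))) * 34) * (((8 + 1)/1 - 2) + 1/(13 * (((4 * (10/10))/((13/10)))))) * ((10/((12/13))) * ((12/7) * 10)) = -89735945/28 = -3204855.18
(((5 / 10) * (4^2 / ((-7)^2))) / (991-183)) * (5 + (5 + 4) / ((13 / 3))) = 92 / 64337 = 0.00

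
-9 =-9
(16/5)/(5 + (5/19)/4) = 1216/1925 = 0.63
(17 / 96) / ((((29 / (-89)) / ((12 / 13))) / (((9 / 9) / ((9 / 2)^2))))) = -1513 / 61074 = -0.02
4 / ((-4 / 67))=-67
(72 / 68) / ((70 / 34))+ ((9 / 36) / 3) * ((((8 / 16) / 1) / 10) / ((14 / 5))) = 1733 / 3360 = 0.52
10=10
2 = 2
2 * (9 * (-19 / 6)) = -57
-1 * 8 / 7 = -8 / 7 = -1.14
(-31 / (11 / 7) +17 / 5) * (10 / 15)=-1796 / 165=-10.88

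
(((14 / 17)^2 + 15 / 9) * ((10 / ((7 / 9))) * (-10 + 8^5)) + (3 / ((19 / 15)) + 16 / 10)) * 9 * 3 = 5124660819417 / 192185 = 26665248.69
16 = 16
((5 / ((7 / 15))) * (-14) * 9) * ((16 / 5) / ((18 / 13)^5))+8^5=69807151 / 2187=31919.14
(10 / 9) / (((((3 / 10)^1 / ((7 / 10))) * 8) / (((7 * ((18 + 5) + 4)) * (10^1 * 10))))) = 6125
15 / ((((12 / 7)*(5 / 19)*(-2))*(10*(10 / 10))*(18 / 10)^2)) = -665 / 1296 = -0.51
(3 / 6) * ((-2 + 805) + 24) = 827 / 2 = 413.50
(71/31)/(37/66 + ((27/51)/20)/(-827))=658804740/161247523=4.09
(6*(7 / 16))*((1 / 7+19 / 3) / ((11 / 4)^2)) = 272 / 121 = 2.25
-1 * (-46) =46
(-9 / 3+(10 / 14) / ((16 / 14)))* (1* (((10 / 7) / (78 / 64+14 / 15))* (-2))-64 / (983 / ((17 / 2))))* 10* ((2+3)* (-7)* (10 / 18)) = -7938713000 / 9138951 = -868.67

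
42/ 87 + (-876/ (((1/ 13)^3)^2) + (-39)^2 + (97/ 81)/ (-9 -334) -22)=-3406757359750646/ 805707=-4228283184.52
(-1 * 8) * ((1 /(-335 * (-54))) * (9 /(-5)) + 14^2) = -7879196 /5025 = -1568.00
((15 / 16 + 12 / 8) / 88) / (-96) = -13 / 45056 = -0.00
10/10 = 1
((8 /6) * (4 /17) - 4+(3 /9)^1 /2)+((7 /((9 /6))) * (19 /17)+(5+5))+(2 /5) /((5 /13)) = 32477 /2550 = 12.74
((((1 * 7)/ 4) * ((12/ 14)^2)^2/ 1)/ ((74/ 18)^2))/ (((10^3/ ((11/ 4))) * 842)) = 72171/ 395375414000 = 0.00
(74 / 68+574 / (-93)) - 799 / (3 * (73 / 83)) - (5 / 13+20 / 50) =-1543808557 / 5001230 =-308.69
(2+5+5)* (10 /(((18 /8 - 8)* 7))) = -480 /161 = -2.98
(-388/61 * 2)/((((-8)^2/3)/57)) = -33.99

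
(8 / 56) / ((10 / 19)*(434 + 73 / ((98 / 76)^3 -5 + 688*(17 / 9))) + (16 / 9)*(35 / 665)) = 109503699723 / 175185086295436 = 0.00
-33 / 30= -11 / 10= -1.10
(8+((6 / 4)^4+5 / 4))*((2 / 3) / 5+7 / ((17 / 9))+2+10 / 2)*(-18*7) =-19547.17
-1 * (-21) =21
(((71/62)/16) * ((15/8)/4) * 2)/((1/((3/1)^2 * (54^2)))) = 6987465/3968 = 1760.95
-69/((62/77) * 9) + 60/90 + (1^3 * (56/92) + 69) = 86635/1426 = 60.75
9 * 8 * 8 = 576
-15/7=-2.14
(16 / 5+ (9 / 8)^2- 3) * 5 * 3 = 1407 / 64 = 21.98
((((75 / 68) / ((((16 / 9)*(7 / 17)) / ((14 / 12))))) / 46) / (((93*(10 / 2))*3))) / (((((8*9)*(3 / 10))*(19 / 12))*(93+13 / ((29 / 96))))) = 145 / 24626495232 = 0.00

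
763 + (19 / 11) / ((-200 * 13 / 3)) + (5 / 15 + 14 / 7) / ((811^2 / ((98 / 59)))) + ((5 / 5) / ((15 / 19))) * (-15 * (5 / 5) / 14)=17751264222222317 / 23306606723400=761.64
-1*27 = -27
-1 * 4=-4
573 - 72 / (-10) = 580.20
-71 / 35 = -2.03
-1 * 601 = -601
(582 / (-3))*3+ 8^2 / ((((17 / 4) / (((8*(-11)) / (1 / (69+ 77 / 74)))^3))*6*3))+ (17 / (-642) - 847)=-324881814553922234141 / 1658480526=-195891244703.06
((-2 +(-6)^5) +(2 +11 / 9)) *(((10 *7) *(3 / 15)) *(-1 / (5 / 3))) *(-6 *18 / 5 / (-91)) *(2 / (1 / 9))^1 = 90685008 / 325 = 279030.79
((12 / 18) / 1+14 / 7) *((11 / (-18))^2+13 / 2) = 4454 / 243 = 18.33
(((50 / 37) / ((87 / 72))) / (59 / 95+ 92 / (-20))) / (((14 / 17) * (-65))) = 32300 / 6151509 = 0.01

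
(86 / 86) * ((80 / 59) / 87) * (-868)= -69440 / 5133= -13.53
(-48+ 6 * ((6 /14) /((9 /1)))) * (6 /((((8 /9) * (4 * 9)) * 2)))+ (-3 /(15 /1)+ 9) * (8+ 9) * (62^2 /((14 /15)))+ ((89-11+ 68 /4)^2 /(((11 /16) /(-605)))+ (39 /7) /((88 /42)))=-7325863.53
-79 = -79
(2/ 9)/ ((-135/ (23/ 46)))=-1/ 1215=-0.00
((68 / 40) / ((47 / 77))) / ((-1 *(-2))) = 1.39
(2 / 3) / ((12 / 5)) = 0.28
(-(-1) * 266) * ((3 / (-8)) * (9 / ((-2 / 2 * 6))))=1197 / 8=149.62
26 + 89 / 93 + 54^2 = 2942.96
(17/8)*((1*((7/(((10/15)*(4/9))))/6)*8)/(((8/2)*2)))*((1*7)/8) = 7497/1024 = 7.32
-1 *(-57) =57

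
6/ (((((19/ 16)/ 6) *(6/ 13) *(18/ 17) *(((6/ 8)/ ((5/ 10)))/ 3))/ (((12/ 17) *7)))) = 11648/ 19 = 613.05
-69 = -69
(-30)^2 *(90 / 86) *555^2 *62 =773450775000 / 43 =17987227325.58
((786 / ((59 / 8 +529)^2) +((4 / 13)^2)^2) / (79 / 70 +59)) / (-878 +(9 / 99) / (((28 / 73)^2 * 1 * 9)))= -227318003404800 / 1026038931780658489213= -0.00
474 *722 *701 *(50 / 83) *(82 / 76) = 12942072300 / 83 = 155928581.93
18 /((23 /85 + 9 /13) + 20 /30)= 29835 /2701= 11.05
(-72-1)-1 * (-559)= 486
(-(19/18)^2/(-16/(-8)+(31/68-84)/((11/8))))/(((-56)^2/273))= 877591/531643392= 0.00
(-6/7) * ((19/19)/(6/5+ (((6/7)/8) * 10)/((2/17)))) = -40/481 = -0.08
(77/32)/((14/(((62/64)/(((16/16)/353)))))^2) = 1317241739/917504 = 1435.68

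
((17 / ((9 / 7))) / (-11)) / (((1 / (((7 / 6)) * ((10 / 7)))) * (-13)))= 595 / 3861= 0.15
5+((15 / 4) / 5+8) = 55 / 4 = 13.75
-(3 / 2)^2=-9 / 4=-2.25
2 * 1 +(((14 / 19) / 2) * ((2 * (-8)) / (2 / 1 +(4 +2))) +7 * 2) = 290 / 19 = 15.26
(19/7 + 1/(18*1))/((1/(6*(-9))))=-1047/7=-149.57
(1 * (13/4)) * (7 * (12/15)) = 91/5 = 18.20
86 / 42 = 43 / 21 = 2.05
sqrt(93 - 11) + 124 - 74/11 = sqrt(82) + 1290/11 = 126.33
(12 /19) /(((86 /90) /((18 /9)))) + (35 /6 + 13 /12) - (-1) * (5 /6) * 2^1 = 97111 /9804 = 9.91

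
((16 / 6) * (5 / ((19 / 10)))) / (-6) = -200 / 171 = -1.17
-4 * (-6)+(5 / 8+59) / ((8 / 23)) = 12507 / 64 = 195.42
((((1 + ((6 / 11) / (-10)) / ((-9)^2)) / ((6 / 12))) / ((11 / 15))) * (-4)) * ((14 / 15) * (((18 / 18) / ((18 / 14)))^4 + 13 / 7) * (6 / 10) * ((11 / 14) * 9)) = -6926464 / 72171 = -95.97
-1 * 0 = 0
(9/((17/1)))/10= 9/170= 0.05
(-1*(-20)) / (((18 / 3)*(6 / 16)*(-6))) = -40 / 27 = -1.48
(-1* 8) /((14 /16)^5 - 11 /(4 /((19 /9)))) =2359296 /1560865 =1.51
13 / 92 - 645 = -59327 / 92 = -644.86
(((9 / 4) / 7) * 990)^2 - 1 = 19846829 / 196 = 101259.33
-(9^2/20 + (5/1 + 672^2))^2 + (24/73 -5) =-203936282812.97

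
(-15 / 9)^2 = 25 / 9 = 2.78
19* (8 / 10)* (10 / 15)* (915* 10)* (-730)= -67685600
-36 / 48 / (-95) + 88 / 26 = 3.39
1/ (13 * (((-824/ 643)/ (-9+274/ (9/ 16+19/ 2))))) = -1887205/ 1724632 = -1.09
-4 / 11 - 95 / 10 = -217 / 22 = -9.86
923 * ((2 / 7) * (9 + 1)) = 18460 / 7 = 2637.14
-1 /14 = -0.07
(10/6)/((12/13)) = 65/36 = 1.81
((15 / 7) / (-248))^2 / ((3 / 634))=23775 / 1506848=0.02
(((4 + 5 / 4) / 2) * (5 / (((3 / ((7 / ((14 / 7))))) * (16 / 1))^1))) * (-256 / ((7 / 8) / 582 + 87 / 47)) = -132.25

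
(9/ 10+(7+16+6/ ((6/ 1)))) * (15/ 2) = 747/ 4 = 186.75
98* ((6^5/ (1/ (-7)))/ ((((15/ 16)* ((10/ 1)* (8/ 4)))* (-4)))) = 1778112/ 25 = 71124.48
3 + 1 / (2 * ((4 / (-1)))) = 2.88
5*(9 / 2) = 45 / 2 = 22.50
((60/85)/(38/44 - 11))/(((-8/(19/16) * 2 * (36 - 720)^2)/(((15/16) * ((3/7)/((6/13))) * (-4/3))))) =-715/55760818176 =-0.00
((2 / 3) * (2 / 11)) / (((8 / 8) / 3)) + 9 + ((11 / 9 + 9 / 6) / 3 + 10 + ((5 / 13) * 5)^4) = 575934251 / 16965234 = 33.95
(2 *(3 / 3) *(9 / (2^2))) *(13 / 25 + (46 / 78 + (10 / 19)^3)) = 12594657 / 2229175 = 5.65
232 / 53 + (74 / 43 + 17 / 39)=580765 / 88881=6.53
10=10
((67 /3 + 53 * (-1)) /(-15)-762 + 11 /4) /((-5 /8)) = 272594 /225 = 1211.53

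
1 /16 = 0.06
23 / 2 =11.50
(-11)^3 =-1331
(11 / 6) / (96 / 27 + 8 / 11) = 363 / 848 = 0.43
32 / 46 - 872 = -20040 / 23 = -871.30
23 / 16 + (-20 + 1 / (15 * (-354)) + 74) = 2354977 / 42480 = 55.44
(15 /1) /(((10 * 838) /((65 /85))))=39 /28492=0.00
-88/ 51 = -1.73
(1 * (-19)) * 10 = -190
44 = 44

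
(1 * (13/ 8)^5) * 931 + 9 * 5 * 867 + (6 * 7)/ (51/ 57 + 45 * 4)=797445331325/ 16089088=49564.36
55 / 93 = 0.59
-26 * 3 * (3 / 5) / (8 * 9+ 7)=-234 / 395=-0.59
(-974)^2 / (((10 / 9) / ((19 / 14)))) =40555899 / 35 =1158739.97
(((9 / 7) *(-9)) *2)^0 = 1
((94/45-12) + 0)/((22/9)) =-223/55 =-4.05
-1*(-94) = 94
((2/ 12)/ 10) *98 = 49/ 30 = 1.63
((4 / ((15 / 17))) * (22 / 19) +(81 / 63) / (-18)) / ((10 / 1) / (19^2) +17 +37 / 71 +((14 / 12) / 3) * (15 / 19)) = 27868991 / 96109265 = 0.29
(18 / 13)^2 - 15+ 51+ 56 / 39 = 19952 / 507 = 39.35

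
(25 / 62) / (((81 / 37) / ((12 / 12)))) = 925 / 5022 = 0.18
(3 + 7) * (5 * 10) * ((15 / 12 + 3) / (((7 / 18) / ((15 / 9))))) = 63750 / 7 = 9107.14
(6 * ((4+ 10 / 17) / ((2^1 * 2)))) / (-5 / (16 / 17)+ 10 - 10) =-1872 / 1445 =-1.30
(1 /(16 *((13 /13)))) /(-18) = -1 /288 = -0.00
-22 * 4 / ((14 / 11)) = -484 / 7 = -69.14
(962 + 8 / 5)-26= 4688 / 5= 937.60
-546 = -546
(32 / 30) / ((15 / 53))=848 / 225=3.77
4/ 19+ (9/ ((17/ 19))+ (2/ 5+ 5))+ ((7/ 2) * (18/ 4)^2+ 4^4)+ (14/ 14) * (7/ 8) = 2218489/ 6460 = 343.42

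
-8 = -8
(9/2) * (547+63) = 2745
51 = 51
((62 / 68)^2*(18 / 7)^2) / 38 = 77841 / 538118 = 0.14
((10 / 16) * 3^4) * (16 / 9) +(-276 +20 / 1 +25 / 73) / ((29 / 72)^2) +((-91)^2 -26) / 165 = -2909019683 / 2025969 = -1435.87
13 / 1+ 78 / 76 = 533 / 38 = 14.03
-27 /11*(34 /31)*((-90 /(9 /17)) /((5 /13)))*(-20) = -8115120 /341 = -23798.01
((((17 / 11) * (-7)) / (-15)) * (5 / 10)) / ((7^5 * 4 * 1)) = 17 / 3169320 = 0.00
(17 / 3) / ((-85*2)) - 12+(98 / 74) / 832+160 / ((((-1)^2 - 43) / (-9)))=71931961 / 3232320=22.25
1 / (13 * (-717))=-1 / 9321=-0.00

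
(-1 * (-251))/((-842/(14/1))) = -1757/421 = -4.17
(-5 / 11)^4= 625 / 14641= 0.04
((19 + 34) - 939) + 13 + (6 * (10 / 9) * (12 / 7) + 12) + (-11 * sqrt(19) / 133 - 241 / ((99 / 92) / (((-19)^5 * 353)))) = 135658065037435 / 693 - 11 * sqrt(19) / 133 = 195754783603.44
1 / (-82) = -0.01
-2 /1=-2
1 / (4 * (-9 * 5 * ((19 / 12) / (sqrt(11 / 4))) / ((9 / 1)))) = -3 * sqrt(11) / 190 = -0.05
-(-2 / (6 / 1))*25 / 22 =25 / 66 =0.38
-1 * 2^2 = -4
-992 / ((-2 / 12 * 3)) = 1984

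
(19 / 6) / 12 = 19 / 72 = 0.26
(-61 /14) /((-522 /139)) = 8479 /7308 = 1.16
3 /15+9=46 /5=9.20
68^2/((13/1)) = 4624/13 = 355.69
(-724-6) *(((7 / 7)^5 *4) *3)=-8760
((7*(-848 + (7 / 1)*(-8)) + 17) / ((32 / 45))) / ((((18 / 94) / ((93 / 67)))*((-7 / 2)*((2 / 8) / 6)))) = 413780715 / 938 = 441130.83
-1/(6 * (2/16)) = -4/3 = -1.33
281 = 281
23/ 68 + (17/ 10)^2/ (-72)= 36487/ 122400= 0.30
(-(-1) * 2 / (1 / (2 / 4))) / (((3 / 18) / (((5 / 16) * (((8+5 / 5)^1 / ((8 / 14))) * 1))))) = 945 / 32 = 29.53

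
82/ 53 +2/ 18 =791/ 477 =1.66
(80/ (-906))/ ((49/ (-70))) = 400/ 3171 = 0.13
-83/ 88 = -0.94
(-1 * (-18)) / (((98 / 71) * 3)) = 213 / 49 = 4.35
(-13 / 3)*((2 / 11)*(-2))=52 / 33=1.58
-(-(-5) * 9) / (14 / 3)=-135 / 14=-9.64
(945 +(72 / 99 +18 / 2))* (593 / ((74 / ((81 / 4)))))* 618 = 77936376447 / 814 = 95744934.21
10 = 10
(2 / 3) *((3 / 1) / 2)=1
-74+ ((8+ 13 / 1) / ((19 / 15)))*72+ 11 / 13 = 276771 / 247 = 1120.53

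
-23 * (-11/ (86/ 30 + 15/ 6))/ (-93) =-110/ 217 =-0.51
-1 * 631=-631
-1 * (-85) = 85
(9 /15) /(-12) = -1 /20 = -0.05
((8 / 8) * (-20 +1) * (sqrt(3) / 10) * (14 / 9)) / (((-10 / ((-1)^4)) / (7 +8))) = 133 * sqrt(3) / 30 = 7.68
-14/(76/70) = -245/19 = -12.89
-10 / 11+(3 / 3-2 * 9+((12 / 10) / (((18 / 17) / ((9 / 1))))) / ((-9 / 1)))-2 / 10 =-635 / 33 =-19.24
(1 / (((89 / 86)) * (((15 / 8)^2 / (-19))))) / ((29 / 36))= -418304 / 64525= -6.48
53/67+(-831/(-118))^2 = 47005559/932908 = 50.39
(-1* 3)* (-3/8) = 1.12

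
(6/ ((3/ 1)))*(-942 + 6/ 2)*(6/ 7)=-1609.71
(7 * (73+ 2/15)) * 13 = 6655.13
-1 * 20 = -20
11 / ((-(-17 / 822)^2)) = -7432524 / 289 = -25718.08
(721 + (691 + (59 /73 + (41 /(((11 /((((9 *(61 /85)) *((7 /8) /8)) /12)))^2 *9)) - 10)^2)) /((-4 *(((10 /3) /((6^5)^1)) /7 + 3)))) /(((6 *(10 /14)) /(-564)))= -3162231612528619428252771107620129 /36684689960345288258355200000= -86200.31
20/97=0.21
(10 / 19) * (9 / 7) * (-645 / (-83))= 58050 / 11039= 5.26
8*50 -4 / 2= 398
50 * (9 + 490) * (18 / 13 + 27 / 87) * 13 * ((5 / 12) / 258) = 4428625 / 4988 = 887.86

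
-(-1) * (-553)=-553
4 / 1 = 4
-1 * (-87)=87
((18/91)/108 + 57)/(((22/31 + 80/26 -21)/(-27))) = 8683317/97118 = 89.41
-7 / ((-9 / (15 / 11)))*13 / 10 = 91 / 66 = 1.38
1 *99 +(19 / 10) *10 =118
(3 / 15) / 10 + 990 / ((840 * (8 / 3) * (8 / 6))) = 7873 / 22400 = 0.35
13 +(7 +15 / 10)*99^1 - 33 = 1643 / 2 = 821.50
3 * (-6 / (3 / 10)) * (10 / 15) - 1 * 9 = -49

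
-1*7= -7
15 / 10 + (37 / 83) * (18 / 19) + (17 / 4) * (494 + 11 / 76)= 53038609 / 25232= 2102.04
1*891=891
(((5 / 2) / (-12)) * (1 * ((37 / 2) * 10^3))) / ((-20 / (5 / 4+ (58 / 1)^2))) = 20752375 / 32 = 648511.72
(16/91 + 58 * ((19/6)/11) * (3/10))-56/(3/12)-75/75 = -219.82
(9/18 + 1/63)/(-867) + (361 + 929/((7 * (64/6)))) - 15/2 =639618673/1747872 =365.94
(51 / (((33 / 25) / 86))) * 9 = 328950 / 11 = 29904.55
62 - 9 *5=17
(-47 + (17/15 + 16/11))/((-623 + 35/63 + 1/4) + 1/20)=43968/615923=0.07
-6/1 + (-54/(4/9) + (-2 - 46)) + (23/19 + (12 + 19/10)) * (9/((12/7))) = -73089/760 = -96.17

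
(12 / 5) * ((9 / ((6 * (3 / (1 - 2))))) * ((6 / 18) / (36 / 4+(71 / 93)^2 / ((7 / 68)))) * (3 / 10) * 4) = -726516 / 22191875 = -0.03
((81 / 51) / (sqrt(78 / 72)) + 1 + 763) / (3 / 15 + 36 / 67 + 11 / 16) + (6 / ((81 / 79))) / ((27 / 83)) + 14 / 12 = 289440 *sqrt(39) / 1687777 + 6183862093 / 11134746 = 556.44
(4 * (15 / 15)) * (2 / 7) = 8 / 7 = 1.14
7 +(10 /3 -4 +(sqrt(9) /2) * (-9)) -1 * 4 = -67 /6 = -11.17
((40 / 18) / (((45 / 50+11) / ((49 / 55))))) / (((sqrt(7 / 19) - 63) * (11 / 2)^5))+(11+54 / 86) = 40551915240420 / 3487464868063 - 320 * sqrt(133) / 729934507269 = 11.63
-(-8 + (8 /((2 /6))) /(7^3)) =2720 /343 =7.93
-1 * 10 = -10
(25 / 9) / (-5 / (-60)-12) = -0.23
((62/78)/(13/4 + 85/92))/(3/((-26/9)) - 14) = -31/2448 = -0.01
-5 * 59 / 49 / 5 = -59 / 49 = -1.20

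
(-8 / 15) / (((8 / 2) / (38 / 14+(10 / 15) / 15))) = -1738 / 4725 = -0.37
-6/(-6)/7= 1/7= 0.14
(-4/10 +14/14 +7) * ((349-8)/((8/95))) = 123101/4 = 30775.25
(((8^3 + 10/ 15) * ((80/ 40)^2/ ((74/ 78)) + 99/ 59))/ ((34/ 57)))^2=35343901112069169/ 1377226321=25663103.13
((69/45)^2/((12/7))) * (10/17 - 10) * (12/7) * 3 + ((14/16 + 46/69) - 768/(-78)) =-486169/8840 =-55.00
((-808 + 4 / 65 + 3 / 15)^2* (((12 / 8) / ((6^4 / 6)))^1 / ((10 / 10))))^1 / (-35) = -129.45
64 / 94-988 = -987.32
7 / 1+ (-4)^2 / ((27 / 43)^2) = 34687 / 729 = 47.58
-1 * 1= -1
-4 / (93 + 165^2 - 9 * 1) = -4 / 27309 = -0.00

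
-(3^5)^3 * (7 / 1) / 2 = -100442349 / 2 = -50221174.50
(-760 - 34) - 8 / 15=-11918 / 15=-794.53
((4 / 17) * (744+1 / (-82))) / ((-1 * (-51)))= 122014 / 35547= 3.43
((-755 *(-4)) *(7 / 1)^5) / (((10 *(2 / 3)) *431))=17664.90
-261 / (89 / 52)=-152.49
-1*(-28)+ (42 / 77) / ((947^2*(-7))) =1933520198 / 69054293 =28.00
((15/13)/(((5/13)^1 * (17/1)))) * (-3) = -9/17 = -0.53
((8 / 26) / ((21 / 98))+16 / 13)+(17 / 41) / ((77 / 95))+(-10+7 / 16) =-967447 / 151536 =-6.38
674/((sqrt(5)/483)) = 145586.81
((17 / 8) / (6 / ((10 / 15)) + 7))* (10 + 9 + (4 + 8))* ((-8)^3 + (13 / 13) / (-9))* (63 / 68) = -1000153 / 512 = -1953.42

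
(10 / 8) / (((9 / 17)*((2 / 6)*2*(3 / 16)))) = 170 / 9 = 18.89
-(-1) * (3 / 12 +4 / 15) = 31 / 60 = 0.52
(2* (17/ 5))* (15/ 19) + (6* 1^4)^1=11.37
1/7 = 0.14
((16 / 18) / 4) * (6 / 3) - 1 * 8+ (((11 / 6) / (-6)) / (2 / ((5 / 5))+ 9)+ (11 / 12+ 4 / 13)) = -248 / 39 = -6.36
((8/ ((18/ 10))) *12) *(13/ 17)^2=27040/ 867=31.19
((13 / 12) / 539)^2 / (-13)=-13 / 41835024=-0.00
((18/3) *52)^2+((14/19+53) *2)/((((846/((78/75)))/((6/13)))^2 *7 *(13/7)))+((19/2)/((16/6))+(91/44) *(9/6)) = 97350.66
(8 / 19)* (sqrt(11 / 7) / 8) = sqrt(77) / 133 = 0.07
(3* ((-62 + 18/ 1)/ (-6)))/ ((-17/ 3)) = -66/ 17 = -3.88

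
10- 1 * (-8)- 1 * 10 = 8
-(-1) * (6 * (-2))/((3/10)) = -40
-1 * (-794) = 794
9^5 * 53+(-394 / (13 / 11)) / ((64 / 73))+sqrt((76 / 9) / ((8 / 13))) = 3129220.44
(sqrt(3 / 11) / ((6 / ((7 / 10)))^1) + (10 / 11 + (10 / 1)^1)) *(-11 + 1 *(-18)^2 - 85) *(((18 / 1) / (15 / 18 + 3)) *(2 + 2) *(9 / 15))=172368 *sqrt(33) / 6325 + 7091712 / 253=28187.03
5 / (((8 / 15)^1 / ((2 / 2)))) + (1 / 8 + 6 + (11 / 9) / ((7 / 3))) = 673 / 42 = 16.02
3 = 3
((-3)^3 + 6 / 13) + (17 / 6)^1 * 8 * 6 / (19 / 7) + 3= 6562 / 247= 26.57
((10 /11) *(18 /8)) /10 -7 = -299 /44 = -6.80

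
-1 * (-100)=100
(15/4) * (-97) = -1455/4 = -363.75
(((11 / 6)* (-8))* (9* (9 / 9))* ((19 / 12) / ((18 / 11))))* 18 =-2299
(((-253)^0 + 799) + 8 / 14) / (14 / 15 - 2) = -21015 / 28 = -750.54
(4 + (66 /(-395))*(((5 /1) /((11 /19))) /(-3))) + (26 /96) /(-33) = 559709 /125136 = 4.47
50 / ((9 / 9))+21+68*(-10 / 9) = -4.56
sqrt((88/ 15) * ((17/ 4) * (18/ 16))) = sqrt(2805)/ 10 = 5.30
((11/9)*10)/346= 55/1557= 0.04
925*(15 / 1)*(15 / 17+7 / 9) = 1174750 / 51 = 23034.31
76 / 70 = 38 / 35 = 1.09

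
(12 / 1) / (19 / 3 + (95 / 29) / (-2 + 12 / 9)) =2088 / 247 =8.45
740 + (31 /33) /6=146551 /198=740.16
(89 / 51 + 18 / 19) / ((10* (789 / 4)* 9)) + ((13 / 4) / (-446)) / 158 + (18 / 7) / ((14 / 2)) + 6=3025708072587019 / 475183455158160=6.37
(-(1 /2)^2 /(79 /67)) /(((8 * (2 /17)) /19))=-21641 /5056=-4.28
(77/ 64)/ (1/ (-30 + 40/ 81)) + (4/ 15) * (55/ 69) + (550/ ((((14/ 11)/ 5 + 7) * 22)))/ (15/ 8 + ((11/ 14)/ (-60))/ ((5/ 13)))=-73162998271/ 2189516832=-33.42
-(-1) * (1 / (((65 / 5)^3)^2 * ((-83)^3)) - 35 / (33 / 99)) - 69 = -480223754956843 / 2759906637683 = -174.00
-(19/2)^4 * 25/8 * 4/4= -3258025/128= -25453.32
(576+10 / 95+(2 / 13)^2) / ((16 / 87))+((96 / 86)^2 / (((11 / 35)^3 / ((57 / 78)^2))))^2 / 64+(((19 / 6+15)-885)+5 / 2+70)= 2345.55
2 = 2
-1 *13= -13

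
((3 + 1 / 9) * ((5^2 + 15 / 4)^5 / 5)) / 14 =4022714375 / 4608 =872984.89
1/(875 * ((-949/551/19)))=-10469/830375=-0.01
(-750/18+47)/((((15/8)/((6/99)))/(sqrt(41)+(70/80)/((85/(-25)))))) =-224/5049+256 * sqrt(41)/1485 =1.06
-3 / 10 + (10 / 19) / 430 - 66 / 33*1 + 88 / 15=87449 / 24510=3.57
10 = 10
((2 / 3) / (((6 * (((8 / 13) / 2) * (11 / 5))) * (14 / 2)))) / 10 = 13 / 5544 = 0.00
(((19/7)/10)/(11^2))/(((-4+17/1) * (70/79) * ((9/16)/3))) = 6004/5780775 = 0.00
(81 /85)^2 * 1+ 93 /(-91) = -74874 /657475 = -0.11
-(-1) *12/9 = 4/3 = 1.33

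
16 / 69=0.23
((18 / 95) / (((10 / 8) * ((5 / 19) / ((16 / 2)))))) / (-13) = -576 / 1625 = -0.35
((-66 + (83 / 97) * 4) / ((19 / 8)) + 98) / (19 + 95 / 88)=3873584 / 1085527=3.57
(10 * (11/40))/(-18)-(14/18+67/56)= -134/63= -2.13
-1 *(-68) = 68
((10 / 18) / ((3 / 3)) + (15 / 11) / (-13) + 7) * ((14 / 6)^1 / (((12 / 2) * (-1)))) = -67123 / 23166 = -2.90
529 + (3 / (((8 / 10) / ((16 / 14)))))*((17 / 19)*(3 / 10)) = 70510 / 133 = 530.15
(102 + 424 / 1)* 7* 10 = 36820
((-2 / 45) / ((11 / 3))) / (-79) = 2 / 13035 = 0.00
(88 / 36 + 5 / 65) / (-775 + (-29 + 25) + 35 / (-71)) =-20945 / 6475248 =-0.00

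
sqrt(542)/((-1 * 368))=-sqrt(542)/368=-0.06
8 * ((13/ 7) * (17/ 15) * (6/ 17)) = 208/ 35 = 5.94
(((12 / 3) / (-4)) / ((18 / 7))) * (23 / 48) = -161 / 864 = -0.19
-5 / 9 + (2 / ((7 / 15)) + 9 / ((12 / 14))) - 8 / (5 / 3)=5941 / 630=9.43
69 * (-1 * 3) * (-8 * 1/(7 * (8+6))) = 828/49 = 16.90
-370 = -370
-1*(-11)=11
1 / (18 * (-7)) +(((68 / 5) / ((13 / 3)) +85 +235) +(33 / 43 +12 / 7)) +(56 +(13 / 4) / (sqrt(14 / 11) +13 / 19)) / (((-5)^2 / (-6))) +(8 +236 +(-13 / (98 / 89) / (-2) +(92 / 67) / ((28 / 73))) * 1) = 565.22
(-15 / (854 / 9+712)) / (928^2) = -135 / 6253918208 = -0.00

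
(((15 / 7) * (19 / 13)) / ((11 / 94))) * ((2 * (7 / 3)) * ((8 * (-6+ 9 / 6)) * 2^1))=-1285920 / 143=-8992.45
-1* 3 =-3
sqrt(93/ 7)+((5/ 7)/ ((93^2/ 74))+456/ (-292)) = -6874892/ 4419639+sqrt(651)/ 7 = 2.09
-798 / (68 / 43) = -17157 / 34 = -504.62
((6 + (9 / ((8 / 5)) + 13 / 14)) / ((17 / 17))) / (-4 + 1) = -703 / 168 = -4.18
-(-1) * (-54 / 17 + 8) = 82 / 17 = 4.82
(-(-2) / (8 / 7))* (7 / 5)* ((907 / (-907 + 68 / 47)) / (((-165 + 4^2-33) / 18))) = 298403 / 1229540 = 0.24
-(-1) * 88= 88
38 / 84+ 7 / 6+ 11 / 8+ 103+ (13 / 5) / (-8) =44381 / 420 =105.67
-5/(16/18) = -45/8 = -5.62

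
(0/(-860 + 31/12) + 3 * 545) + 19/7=11464/7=1637.71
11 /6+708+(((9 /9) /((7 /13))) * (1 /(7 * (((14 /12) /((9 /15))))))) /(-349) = 2549159161 /3591210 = 709.83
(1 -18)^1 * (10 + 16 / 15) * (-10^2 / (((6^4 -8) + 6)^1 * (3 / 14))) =395080 / 5823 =67.85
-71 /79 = -0.90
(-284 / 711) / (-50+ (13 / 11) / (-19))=59356 / 7439193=0.01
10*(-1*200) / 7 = -2000 / 7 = -285.71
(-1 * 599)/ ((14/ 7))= -599/ 2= -299.50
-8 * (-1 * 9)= 72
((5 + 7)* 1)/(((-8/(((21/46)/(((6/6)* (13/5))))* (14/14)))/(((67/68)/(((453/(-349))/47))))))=115395105/12280528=9.40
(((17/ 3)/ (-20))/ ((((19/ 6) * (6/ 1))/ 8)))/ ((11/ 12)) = -136/ 1045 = -0.13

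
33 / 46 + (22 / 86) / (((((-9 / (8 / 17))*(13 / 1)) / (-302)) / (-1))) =1599895 / 3934242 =0.41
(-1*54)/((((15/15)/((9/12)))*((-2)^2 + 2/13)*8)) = -39/32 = -1.22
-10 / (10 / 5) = -5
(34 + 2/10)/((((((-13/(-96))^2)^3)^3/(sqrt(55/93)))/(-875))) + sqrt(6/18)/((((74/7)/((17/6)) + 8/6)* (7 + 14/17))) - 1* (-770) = -4784043270341896835607421997024909721600* sqrt(5115)/3486117615510679186999 + 289* sqrt(3)/34352 + 770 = -98146740881666325938.96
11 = 11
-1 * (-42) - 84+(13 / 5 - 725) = -3822 / 5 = -764.40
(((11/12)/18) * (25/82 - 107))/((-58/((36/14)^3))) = 2598453/1631308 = 1.59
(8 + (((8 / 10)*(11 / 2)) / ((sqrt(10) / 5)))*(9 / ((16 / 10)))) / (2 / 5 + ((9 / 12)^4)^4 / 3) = 171798691840 / 8661679127 + 265751101440*sqrt(10) / 8661679127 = 116.86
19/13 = 1.46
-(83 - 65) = -18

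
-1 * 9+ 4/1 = -5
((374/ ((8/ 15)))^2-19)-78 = 7866473/ 16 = 491654.56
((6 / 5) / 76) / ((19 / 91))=273 / 3610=0.08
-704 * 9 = -6336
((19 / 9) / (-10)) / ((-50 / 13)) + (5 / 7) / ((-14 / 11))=-0.51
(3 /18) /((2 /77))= 77 /12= 6.42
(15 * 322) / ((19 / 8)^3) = 360.54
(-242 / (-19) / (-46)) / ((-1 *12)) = 0.02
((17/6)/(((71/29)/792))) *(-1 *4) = -260304/71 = -3666.25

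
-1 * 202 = -202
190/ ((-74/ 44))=-4180/ 37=-112.97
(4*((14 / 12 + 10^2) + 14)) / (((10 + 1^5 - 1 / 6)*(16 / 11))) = 7601 / 260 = 29.23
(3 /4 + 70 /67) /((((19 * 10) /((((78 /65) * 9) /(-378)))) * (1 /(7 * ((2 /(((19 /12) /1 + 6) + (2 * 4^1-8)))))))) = -111 /222775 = -0.00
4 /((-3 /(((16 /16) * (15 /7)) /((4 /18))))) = -90 /7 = -12.86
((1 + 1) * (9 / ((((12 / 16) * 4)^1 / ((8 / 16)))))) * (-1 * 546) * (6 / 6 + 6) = -11466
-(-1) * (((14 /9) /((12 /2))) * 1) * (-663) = -1547 /9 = -171.89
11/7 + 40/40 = 18/7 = 2.57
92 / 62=46 / 31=1.48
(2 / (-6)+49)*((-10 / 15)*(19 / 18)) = -2774 / 81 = -34.25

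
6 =6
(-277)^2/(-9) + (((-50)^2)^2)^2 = 351562499923271/9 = 39062499991474.56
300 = 300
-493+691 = 198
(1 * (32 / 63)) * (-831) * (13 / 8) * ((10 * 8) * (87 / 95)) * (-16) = 106935296 / 133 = 804024.78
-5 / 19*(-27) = 135 / 19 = 7.11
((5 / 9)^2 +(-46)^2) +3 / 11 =1885874 / 891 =2116.58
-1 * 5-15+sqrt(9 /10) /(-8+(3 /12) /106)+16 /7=-124 /7-636 * sqrt(10) /16955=-17.83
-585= -585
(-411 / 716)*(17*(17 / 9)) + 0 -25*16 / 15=-32291 / 716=-45.10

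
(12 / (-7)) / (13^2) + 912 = 1078884 / 1183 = 911.99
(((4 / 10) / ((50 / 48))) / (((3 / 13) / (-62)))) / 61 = -12896 / 7625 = -1.69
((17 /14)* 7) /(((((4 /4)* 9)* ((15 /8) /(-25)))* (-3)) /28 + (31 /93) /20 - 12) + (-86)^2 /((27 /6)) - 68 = 567240740 /360189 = 1574.84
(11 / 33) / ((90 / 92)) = 46 / 135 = 0.34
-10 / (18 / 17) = -85 / 9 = -9.44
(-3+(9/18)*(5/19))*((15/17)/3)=-545/646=-0.84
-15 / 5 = -3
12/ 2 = 6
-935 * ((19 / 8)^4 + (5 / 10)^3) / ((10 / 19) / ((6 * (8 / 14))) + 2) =-6972744735 / 502784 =-13868.27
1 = 1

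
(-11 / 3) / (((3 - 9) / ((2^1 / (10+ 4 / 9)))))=11 / 94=0.12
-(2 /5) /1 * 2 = -0.80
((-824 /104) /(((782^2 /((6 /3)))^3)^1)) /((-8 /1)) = 103 /2972924435697915712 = 0.00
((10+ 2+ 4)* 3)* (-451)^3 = -4403224848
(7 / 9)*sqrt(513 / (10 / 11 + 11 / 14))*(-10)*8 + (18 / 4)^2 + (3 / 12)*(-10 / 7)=557 / 28 - 560*sqrt(254562) / 261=-1062.65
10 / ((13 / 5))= 50 / 13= 3.85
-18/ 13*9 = -162/ 13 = -12.46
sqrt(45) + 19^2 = 3*sqrt(5) + 361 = 367.71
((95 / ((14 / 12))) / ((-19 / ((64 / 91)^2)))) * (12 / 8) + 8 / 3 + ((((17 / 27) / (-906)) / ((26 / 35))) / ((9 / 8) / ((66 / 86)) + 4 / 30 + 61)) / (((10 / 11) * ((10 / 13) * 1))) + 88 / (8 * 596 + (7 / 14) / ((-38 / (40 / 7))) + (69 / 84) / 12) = -588045549792373665589 / 1188839022506301641202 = -0.49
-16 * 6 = -96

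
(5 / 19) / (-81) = -5 / 1539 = -0.00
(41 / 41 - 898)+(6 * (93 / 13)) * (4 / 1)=-725.31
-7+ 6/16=-53/8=-6.62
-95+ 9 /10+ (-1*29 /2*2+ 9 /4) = -2417 /20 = -120.85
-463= -463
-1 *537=-537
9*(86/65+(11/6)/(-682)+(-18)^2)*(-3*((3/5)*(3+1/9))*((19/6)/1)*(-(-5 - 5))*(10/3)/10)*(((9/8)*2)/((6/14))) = -7323475957/8060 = -908619.85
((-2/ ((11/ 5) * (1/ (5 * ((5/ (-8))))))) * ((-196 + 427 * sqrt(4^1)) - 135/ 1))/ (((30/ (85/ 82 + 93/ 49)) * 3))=154167325/ 3182256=48.45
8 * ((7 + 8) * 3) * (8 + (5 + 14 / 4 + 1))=6300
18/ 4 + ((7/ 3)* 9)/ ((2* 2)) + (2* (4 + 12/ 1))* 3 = 423/ 4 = 105.75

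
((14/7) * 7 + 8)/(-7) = -22/7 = -3.14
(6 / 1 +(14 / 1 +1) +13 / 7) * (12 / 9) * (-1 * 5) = -3200 / 21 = -152.38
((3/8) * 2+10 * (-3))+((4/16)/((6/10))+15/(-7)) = -1301/42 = -30.98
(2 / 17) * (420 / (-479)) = -840 / 8143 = -0.10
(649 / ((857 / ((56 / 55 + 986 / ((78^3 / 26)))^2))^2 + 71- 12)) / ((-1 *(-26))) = 54440971060245865187144569 / 1212142598107721436341064536254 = 0.00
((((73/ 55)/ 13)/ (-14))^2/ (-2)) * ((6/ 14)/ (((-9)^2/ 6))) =-5329/ 6312606300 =-0.00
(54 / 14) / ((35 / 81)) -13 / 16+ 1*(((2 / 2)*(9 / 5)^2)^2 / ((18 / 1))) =8.70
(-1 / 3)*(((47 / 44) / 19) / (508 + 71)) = -47 / 1452132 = -0.00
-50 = -50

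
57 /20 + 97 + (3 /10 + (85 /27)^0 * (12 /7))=14261 /140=101.86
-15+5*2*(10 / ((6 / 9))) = 135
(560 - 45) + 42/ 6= 522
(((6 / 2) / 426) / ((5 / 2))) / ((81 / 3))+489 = 4687066 / 9585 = 489.00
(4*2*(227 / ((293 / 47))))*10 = 853520 / 293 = 2913.04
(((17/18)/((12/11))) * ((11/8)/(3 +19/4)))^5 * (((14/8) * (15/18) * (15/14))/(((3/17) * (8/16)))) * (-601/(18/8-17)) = 9406647299233747909225/152486173125154468528128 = 0.06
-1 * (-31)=31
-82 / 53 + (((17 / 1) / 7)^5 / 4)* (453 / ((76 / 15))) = 1886.75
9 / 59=0.15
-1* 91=-91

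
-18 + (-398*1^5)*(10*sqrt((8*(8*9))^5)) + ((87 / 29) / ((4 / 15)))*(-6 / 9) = -63382487091 / 2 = -31691243545.50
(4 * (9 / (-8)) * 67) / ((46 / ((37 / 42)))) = -7437 / 1288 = -5.77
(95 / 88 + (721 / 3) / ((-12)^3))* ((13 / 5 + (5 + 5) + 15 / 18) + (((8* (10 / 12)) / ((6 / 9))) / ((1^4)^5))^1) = 37701187 / 1710720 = 22.04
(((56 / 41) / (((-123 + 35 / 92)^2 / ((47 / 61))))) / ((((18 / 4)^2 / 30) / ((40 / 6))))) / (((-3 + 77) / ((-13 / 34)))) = -57920844800 / 16216030573674489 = -0.00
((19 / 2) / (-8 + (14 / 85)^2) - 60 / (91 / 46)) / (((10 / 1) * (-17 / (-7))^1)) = -66093221 / 50921936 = -1.30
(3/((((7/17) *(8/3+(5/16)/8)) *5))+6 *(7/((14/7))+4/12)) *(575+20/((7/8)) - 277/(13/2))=13069.58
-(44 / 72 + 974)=-974.61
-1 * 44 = -44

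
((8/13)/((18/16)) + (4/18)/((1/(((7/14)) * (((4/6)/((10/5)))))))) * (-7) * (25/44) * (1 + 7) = -71750/3861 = -18.58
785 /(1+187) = 785 /188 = 4.18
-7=-7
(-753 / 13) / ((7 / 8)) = -6024 / 91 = -66.20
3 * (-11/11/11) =-3/11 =-0.27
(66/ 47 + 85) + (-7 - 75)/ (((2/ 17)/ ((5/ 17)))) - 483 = -28275/ 47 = -601.60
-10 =-10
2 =2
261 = 261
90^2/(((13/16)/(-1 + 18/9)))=129600/13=9969.23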